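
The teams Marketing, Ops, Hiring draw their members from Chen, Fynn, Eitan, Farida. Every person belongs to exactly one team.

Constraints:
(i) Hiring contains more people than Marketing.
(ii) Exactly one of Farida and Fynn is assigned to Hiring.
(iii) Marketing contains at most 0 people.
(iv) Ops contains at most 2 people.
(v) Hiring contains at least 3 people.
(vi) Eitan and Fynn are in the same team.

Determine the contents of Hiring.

Hiring = {Chen, Eitan, Fynn}

(iii): Marketing already has 0, so the rest are out.
Suppose Chen ∉ Hiring: no assignment then satisfies all the clues, so Chen ∈ Hiring.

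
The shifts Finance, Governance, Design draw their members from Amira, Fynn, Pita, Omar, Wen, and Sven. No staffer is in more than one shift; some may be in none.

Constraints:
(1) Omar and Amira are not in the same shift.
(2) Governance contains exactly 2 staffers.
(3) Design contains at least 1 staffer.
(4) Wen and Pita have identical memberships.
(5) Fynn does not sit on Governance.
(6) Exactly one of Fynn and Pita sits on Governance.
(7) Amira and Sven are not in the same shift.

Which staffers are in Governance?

From (5): Fynn ∉ Governance.
(6) (exactly one): Pita ∈ Governance.
(4): Wen matches Pita: Wen ∉ Finance.
(4): Wen matches Pita: Wen ∈ Governance.
(2): Governance already has 2, so the rest are out.

Governance = {Pita, Wen}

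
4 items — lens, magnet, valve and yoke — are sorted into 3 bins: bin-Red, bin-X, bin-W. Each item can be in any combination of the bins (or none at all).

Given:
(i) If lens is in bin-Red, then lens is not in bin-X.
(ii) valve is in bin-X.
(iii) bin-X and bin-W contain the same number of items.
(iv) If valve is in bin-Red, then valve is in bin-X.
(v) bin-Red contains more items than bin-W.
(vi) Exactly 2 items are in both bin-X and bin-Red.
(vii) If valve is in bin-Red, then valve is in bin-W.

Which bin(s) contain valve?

valve: bin-Red, bin-W, bin-X

From (ii): valve ∈ bin-X.
Suppose valve ∉ bin-Red: no assignment then satisfies all the clues, so valve ∈ bin-Red.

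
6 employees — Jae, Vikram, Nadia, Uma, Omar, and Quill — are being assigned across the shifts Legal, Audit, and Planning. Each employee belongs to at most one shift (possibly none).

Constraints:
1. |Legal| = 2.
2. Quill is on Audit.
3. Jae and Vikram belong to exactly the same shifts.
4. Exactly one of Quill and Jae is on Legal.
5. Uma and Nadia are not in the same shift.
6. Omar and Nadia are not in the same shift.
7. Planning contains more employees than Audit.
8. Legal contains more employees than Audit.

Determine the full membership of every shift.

Legal = {Jae, Vikram}; Audit = {Quill}; Planning = {Omar, Uma}

From (2): Quill ∈ Audit.
(4) (exactly one): Jae ∈ Legal.
(3): Vikram matches Jae: Vikram ∈ Legal.
(1): Legal already has 2, so the rest are out.
Suppose Nadia ∈ Audit: no assignment then satisfies all the clues, so Nadia ∉ Audit.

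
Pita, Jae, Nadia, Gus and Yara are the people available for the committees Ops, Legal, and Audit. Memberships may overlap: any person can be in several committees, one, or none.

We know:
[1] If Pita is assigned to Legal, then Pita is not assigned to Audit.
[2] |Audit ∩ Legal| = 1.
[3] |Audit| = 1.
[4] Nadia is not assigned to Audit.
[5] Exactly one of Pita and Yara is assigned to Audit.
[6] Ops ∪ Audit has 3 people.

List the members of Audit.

Audit = {Yara}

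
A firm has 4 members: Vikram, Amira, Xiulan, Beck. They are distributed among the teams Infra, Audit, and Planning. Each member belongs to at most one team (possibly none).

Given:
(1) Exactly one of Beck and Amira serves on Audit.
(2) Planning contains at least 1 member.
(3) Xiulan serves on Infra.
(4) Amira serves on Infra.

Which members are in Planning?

Planning = {Vikram}

From (3): Xiulan ∈ Infra.
From (4): Amira ∈ Infra.
(1) (exactly one): Beck ∈ Audit.
(2): only 1 candidates remain for Planning, so all are in.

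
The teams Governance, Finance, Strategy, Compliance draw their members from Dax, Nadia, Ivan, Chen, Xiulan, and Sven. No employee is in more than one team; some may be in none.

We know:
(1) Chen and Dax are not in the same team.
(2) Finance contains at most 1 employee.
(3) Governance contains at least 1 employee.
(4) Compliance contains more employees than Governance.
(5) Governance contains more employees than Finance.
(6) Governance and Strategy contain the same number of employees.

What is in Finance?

Finance = {}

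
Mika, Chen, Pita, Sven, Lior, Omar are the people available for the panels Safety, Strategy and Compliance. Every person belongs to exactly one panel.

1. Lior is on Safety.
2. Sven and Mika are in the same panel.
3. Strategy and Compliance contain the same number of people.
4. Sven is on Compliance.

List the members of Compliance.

Compliance = {Mika, Sven}

From (1): Lior ∈ Safety.
From (4): Sven ∈ Compliance.
(2): Mika matches Sven: Mika ∉ Safety.
(2): Mika matches Sven: Mika ∉ Strategy.
(2): Mika matches Sven: Mika ∈ Compliance.
Suppose Chen ∈ Compliance: no assignment then satisfies all the clues, so Chen ∉ Compliance.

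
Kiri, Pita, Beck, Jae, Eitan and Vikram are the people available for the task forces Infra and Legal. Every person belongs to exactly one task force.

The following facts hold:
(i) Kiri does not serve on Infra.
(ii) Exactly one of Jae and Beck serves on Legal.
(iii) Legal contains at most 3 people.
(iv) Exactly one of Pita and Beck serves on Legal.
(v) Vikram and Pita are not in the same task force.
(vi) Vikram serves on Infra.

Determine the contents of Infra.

Infra = {Beck, Eitan, Vikram}

From (i): Kiri ∉ Infra.
From (vi): Vikram ∈ Infra.
(v): Pita ∉ Infra.
Only one task force left: Kiri ∈ Legal.
Only one task force left: Pita ∈ Legal.
(iv) (exactly one): Beck ∉ Legal.
Only one task force left: Beck ∈ Infra.
(ii) (exactly one): Jae ∈ Legal.
(iii): Legal already has 3, so the rest are out.
Only one task force left: Eitan ∈ Infra.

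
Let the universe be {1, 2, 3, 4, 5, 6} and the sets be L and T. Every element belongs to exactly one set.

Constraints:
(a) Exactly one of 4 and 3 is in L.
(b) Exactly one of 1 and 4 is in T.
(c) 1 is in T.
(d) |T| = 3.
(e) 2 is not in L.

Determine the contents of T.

From (c): 1 ∈ T.
From (e): 2 ∉ L.
(b) (exactly one): 4 ∉ T.
Only one set left: 2 ∈ T.
Only one set left: 4 ∈ L.
(a) (exactly one): 3 ∉ L.
Only one set left: 3 ∈ T.
(d): T already has 3, so the rest are out.
Only one set left: 5 ∈ L.
Only one set left: 6 ∈ L.

T = {1, 2, 3}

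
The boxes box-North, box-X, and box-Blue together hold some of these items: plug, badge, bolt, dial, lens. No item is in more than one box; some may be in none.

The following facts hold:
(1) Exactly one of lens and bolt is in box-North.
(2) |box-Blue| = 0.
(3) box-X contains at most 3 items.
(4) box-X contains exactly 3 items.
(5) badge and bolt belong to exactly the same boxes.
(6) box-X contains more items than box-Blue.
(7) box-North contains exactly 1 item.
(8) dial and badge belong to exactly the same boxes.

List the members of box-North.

box-North = {lens}

(2): box-Blue already has 0, so the rest are out.
Suppose plug ∈ box-North: no assignment then satisfies all the clues, so plug ∉ box-North.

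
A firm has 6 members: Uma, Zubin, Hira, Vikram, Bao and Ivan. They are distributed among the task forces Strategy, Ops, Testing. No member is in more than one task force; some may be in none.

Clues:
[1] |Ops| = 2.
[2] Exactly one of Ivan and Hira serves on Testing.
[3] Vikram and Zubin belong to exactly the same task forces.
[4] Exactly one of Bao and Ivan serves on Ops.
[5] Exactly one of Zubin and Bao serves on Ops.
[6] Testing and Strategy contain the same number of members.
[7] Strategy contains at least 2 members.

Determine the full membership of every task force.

Strategy = {Vikram, Zubin}; Ops = {Bao, Hira}; Testing = {Ivan, Uma}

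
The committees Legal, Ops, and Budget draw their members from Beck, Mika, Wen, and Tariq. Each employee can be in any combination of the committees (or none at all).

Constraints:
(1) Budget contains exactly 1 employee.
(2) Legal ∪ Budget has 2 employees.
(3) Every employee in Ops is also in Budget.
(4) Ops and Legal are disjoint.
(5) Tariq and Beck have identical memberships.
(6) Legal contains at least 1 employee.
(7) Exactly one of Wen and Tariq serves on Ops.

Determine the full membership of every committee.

Legal = {Mika}; Ops = {Wen}; Budget = {Wen}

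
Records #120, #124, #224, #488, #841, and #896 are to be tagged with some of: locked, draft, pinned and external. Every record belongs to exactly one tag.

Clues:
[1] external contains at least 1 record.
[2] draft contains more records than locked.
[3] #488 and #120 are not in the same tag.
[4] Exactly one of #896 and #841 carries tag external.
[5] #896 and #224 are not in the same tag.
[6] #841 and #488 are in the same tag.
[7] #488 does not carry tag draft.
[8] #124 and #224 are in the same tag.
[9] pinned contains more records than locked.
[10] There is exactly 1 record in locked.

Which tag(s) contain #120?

From (7): #488 ∉ draft.
(6): #841 matches #488: #841 ∉ draft.
Suppose #120 ∉ locked: no assignment then satisfies all the clues, so #120 ∈ locked.

#120: locked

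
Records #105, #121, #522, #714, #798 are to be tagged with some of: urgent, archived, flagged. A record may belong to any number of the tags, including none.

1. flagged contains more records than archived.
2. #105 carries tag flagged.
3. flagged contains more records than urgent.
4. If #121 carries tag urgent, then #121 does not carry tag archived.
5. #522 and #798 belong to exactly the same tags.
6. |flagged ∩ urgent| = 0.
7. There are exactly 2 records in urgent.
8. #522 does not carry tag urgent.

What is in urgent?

urgent = {#121, #714}

From (2): #105 ∈ flagged.
From (8): #522 ∉ urgent.
(5): #798 matches #522: #798 ∉ urgent.
Suppose #105 ∈ urgent: no assignment then satisfies all the clues, so #105 ∉ urgent.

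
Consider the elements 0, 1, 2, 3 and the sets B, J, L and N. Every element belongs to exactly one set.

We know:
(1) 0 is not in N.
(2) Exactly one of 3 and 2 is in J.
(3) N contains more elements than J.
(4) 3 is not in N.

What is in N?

N = {1, 2}

From (1): 0 ∉ N.
From (4): 3 ∉ N.
Suppose 1 ∉ N: no assignment then satisfies all the clues, so 1 ∈ N.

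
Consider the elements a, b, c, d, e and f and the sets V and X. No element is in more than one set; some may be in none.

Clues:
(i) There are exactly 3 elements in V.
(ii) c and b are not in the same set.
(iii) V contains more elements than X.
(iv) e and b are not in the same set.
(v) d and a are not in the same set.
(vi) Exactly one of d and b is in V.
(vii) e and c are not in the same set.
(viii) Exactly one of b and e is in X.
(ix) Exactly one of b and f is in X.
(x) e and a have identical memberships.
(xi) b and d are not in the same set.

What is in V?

V = {c, d, f}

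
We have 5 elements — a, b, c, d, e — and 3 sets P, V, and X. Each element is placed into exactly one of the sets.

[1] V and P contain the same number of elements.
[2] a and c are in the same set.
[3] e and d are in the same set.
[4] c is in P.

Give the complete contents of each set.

From (4): c ∈ P.
(2): a matches c: a ∈ P.
Suppose b ∈ P: no assignment then satisfies all the clues, so b ∉ P.

P = {a, c}; V = {d, e}; X = {b}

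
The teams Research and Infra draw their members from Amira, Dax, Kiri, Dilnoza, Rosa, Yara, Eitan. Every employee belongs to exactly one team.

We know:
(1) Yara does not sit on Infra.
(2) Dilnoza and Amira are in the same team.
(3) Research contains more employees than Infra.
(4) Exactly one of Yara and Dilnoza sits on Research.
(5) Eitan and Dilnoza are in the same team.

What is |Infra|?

3

From (1): Yara ∉ Infra.
Only one team left: Yara ∈ Research.
(4) (exactly one): Dilnoza ∉ Research.
(5): Eitan matches Dilnoza: Eitan ∉ Research.
Only one team left: Dilnoza ∈ Infra.
Only one team left: Eitan ∈ Infra.
(2): Amira matches Dilnoza: Amira ∉ Research.
(2): Amira matches Dilnoza: Amira ∈ Infra.
Suppose Dax ∉ Research: no assignment then satisfies all the clues, so Dax ∈ Research.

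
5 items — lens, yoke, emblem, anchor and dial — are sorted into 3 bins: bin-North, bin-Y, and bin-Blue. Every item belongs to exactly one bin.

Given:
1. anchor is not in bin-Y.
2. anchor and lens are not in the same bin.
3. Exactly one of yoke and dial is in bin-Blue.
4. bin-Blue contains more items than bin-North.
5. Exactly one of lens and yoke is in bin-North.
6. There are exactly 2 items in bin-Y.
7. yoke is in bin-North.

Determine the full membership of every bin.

bin-North = {yoke}; bin-Y = {emblem, lens}; bin-Blue = {anchor, dial}

From (1): anchor ∉ bin-Y.
From (7): yoke ∈ bin-North.
(3) (exactly one): dial ∈ bin-Blue.
(5) (exactly one): lens ∉ bin-North.
(6): only 2 candidates remain for bin-Y, so all are in.
Suppose anchor ∈ bin-North: no assignment then satisfies all the clues, so anchor ∉ bin-North.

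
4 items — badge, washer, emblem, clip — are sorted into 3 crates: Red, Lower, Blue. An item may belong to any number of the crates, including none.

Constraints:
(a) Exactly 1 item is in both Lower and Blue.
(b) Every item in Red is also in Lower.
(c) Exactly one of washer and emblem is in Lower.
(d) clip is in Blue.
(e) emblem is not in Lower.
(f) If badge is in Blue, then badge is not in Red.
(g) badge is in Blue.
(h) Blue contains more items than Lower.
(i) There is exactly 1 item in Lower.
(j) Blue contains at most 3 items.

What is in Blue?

Blue = {badge, clip, washer}

From (d): clip ∈ Blue.
From (e): emblem ∉ Lower.
From (g): badge ∈ Blue.
(b) contrapositive: emblem ∉ Red.
(c) (exactly one): washer ∈ Lower.
(f): badge ∉ Red.
(i): Lower already has 1, so the rest are out.
(b) contrapositive: clip ∉ Red.
Suppose washer ∉ Blue: no assignment then satisfies all the clues, so washer ∈ Blue.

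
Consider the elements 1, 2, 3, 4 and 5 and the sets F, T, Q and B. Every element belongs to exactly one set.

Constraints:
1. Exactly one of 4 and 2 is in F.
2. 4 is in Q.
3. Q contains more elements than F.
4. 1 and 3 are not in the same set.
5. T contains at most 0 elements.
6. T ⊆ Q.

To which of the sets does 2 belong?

2: F

From (2): 4 ∈ Q.
(1) (exactly one): 2 ∈ F.
(5): T already has 0, so the rest are out.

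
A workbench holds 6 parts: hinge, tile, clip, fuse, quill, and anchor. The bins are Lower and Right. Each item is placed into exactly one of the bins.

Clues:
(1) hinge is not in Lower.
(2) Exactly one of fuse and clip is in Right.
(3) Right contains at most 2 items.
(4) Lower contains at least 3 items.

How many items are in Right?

2

From (1): hinge ∉ Lower.
Only one bin left: hinge ∈ Right.
Suppose tile ∉ Lower: no assignment then satisfies all the clues, so tile ∈ Lower.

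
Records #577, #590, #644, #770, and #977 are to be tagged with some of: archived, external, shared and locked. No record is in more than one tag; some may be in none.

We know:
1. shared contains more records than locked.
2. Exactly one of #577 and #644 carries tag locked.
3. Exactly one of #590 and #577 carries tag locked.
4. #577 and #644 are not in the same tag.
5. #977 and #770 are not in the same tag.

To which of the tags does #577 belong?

#577: locked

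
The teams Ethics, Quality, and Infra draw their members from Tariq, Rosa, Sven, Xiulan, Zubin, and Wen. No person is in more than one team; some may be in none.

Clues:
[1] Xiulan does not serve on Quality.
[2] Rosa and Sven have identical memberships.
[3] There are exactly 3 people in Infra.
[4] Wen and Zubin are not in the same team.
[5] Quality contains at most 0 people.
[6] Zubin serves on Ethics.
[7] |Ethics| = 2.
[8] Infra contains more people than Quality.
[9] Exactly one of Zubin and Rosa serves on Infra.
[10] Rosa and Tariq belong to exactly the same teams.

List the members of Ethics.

From (1): Xiulan ∉ Quality.
From (6): Zubin ∈ Ethics.
(4): Wen ∉ Ethics.
(5): Quality already has 0, so the rest are out.
(9) (exactly one): Rosa ∈ Infra.
(10): Tariq matches Rosa: Tariq ∉ Ethics.
(10): Tariq matches Rosa: Tariq ∈ Infra.
(2): Sven matches Rosa: Sven ∉ Ethics.
(2): Sven matches Rosa: Sven ∈ Infra.
(3): Infra already has 3, so the rest are out.
(7): only 2 candidates remain for Ethics, so all are in.

Ethics = {Xiulan, Zubin}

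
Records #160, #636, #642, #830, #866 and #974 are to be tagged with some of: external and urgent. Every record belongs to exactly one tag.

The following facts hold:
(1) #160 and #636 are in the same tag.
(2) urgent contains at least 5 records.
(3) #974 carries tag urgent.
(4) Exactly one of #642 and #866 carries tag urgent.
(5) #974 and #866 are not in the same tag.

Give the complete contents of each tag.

From (3): #974 ∈ urgent.
(5): #866 ∉ urgent.
Only one tag left: #866 ∈ external.
(2): only 5 candidates remain for urgent, so all are in.

external = {#866}; urgent = {#160, #636, #642, #830, #974}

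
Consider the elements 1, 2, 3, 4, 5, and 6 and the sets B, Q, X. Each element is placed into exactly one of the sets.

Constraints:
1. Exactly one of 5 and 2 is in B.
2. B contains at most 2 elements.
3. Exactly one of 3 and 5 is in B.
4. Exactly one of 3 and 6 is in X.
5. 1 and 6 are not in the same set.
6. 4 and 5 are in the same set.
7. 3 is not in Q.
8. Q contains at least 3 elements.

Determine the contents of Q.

Q = {1, 4, 5}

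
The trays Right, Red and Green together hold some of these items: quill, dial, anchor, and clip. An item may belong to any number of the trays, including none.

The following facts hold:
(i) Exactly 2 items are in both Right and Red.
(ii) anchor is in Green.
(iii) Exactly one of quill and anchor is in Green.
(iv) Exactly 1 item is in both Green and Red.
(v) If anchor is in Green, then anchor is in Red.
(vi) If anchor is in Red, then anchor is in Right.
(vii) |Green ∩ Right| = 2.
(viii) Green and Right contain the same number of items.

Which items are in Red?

From (ii): anchor ∈ Green.
(iii) (exactly one): quill ∉ Green.
(v): anchor ∈ Red.
(vi): anchor ∈ Right.
Suppose quill ∉ Red: no assignment then satisfies all the clues, so quill ∈ Red.

Red = {anchor, quill}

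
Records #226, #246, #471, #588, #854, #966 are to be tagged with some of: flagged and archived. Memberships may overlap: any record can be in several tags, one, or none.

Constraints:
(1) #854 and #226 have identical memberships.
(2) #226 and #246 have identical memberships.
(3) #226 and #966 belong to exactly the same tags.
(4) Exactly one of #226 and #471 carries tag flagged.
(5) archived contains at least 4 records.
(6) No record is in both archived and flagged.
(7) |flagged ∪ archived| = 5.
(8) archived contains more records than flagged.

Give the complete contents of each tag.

flagged = {#471}; archived = {#226, #246, #854, #966}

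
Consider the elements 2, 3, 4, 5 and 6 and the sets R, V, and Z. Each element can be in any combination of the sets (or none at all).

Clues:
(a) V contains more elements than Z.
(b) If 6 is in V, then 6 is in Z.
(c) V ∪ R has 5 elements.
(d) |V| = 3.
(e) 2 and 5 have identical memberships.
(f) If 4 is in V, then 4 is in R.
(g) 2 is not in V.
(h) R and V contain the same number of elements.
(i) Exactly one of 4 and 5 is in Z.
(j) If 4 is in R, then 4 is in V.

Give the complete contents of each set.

R = {2, 4, 5}; V = {3, 4, 6}; Z = {4, 6}

From (g): 2 ∉ V.
(e): 5 matches 2: 5 ∉ V.
(d): only 3 candidates remain for V, so all are in.
(f): 4 ∈ R.
(b): 6 ∈ Z.
Suppose 2 ∉ R: no assignment then satisfies all the clues, so 2 ∈ R.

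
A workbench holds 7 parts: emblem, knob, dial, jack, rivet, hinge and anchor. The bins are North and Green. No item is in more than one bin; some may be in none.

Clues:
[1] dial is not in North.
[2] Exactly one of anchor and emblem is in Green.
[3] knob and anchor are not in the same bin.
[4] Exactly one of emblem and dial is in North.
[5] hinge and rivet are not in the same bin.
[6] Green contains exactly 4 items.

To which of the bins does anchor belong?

From (1): dial ∉ North.
(4) (exactly one): emblem ∈ North.
(2) (exactly one): anchor ∈ Green.
(3): knob ∉ Green.

anchor: Green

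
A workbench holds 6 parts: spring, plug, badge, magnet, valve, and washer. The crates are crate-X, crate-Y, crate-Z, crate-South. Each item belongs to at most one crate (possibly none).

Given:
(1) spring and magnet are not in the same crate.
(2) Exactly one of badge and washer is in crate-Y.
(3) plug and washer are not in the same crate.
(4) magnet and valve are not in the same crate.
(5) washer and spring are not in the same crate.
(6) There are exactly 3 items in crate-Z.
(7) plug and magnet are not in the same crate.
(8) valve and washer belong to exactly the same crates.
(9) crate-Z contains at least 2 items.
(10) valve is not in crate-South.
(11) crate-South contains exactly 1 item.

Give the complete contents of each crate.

crate-X = {}; crate-Y = {valve, washer}; crate-Z = {badge, plug, spring}; crate-South = {magnet}

From (10): valve ∉ crate-South.
(8): washer matches valve: washer ∉ crate-South.
Suppose spring ∈ crate-X: no assignment then satisfies all the clues, so spring ∉ crate-X.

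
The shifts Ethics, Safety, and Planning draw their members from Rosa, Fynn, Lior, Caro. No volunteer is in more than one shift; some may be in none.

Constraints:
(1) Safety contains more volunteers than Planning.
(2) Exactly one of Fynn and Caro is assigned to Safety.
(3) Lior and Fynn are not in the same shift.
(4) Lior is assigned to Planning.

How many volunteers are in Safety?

From (4): Lior ∈ Planning.
(3): Fynn ∉ Planning.
Suppose Rosa ∈ Ethics: no assignment then satisfies all the clues, so Rosa ∉ Ethics.

2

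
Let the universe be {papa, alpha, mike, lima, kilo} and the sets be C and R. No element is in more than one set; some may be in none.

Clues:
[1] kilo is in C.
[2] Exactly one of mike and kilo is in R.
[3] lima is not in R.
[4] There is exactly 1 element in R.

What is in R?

From (1): kilo ∈ C.
From (3): lima ∉ R.
(2) (exactly one): mike ∈ R.
(4): R already has 1, so the rest are out.

R = {mike}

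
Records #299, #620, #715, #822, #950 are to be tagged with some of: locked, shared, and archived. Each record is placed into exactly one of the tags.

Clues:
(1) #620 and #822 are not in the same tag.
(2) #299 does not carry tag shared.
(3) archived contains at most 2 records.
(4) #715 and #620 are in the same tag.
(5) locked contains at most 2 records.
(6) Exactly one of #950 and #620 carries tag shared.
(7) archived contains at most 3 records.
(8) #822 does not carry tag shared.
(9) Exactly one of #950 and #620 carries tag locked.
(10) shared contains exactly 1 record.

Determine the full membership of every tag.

locked = {#620, #715}; shared = {#950}; archived = {#299, #822}

From (2): #299 ∉ shared.
From (8): #822 ∉ shared.
Suppose #299 ∈ locked: no assignment then satisfies all the clues, so #299 ∉ locked.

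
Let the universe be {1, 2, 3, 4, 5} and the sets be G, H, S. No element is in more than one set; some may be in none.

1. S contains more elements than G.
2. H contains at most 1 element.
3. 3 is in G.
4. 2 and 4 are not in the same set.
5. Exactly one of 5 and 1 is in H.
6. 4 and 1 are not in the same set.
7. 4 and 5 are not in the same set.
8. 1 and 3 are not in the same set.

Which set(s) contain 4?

4: none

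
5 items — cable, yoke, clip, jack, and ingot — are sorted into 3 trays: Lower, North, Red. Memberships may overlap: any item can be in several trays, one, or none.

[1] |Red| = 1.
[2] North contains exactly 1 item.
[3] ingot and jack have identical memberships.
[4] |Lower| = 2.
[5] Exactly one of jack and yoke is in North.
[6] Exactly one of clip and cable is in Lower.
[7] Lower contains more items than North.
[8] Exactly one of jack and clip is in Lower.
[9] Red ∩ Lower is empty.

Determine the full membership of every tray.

Lower = {clip, yoke}; North = {yoke}; Red = {cable}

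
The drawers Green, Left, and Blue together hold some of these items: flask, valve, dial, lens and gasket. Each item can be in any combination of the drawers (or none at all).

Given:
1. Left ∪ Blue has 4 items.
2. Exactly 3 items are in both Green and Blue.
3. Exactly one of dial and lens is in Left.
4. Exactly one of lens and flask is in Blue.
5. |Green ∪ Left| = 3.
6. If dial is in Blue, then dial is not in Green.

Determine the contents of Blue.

Blue = {dial, gasket, lens, valve}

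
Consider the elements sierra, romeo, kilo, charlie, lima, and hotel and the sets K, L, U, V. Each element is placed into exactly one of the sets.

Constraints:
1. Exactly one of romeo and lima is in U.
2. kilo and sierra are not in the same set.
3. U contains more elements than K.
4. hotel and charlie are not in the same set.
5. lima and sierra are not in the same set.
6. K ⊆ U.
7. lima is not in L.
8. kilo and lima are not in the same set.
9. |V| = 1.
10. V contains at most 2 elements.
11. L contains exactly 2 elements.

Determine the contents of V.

V = {lima}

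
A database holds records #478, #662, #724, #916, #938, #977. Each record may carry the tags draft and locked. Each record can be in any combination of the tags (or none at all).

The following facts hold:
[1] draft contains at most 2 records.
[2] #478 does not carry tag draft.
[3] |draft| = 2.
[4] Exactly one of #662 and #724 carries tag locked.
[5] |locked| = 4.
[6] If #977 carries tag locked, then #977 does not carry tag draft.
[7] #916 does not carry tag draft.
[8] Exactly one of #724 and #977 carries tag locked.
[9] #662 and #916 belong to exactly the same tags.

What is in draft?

draft = {#724, #938}

From (2): #478 ∉ draft.
From (7): #916 ∉ draft.
(9): #662 matches #916: #662 ∉ draft.
Suppose #724 ∉ draft: no assignment then satisfies all the clues, so #724 ∈ draft.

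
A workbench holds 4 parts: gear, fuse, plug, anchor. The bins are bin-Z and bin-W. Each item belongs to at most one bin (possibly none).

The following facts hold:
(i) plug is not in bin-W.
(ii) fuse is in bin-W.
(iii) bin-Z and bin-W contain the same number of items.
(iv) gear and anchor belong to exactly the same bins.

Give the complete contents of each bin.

bin-Z = {plug}; bin-W = {fuse}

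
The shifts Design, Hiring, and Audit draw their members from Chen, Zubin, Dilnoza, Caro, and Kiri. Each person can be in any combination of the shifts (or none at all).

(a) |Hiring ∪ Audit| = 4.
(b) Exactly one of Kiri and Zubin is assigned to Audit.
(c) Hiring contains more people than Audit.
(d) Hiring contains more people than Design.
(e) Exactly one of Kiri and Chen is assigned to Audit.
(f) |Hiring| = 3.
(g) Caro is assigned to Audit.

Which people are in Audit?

Audit = {Caro, Kiri}

From (g): Caro ∈ Audit.
Suppose Chen ∈ Audit: no assignment then satisfies all the clues, so Chen ∉ Audit.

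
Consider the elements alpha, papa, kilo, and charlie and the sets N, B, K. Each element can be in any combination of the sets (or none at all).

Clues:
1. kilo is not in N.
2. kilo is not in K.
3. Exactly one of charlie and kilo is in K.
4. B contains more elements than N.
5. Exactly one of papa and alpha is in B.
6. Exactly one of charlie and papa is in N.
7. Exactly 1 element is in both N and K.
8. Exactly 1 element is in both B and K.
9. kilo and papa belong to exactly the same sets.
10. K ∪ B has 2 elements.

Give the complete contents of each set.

N = {charlie}; B = {alpha, charlie}; K = {charlie}

From (1): kilo ∉ N.
From (2): kilo ∉ K.
(3) (exactly one): charlie ∈ K.
(9): papa matches kilo: papa ∉ N.
(9): papa matches kilo: papa ∉ K.
(6) (exactly one): charlie ∈ N.
Suppose alpha ∈ N: no assignment then satisfies all the clues, so alpha ∉ N.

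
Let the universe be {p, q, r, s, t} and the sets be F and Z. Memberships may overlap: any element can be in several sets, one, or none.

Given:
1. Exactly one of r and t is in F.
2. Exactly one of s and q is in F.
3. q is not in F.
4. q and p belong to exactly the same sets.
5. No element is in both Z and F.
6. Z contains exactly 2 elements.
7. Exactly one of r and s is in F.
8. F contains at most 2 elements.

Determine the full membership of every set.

F = {s, t}; Z = {p, q}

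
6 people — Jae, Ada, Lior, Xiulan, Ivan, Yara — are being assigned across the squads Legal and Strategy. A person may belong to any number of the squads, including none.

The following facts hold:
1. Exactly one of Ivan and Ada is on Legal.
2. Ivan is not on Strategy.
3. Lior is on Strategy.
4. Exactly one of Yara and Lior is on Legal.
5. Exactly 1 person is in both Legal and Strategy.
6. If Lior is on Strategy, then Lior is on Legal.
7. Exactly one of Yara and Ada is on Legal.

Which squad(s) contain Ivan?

From (2): Ivan ∉ Strategy.
From (3): Lior ∈ Strategy.
(6): Lior ∈ Legal.
(4) (exactly one): Yara ∉ Legal.
(7) (exactly one): Ada ∈ Legal.
(1) (exactly one): Ivan ∉ Legal.

Ivan: none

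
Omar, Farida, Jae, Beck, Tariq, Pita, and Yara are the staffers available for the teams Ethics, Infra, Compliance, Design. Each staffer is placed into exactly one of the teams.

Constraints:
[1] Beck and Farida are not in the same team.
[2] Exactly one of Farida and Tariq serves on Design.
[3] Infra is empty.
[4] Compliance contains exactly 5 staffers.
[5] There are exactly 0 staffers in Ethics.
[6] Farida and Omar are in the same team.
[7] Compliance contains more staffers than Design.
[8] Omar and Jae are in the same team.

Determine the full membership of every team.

Ethics = {}; Infra = {}; Compliance = {Farida, Jae, Omar, Pita, Yara}; Design = {Beck, Tariq}

(3): Infra already has 0, so the rest are out.
(5): Ethics already has 0, so the rest are out.
Suppose Omar ∉ Compliance: no assignment then satisfies all the clues, so Omar ∈ Compliance.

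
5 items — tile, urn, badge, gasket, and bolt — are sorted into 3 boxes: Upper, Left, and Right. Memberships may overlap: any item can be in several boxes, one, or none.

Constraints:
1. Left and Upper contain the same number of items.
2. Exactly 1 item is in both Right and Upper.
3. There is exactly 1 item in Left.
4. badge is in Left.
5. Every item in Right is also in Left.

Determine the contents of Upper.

Upper = {badge}

From (4): badge ∈ Left.
(3): Left already has 1, so the rest are out.
(5) contrapositive: tile ∉ Right.
(5) contrapositive: urn ∉ Right.
(5) contrapositive: gasket ∉ Right.
(5) contrapositive: bolt ∉ Right.
Suppose tile ∈ Upper: no assignment then satisfies all the clues, so tile ∉ Upper.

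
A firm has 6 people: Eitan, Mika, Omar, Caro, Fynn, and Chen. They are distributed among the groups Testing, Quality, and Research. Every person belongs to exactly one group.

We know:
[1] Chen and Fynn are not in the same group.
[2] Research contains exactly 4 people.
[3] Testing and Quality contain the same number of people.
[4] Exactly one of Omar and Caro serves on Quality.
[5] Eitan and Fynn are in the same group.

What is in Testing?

Testing = {Chen}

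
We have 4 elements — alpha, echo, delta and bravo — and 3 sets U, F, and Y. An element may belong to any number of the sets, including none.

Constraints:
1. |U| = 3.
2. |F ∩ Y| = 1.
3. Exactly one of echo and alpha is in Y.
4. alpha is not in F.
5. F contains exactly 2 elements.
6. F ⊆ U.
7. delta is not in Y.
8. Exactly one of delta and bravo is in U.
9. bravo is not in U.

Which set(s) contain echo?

echo: F, U, Y

From (4): alpha ∉ F.
From (7): delta ∉ Y.
From (9): bravo ∉ U.
(1): only 3 candidates remain for U, so all are in.
(6) contrapositive: bravo ∉ F.
(5): only 2 candidates remain for F, so all are in.
Suppose echo ∉ Y: no assignment then satisfies all the clues, so echo ∈ Y.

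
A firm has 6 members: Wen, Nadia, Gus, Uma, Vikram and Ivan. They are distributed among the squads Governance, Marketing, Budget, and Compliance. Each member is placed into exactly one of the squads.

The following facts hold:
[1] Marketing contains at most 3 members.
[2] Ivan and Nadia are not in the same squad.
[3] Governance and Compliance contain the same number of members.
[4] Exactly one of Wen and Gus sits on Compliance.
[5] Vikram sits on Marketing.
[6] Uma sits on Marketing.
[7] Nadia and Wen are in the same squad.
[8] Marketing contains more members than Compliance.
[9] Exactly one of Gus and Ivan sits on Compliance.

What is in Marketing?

Marketing = {Uma, Vikram}

From (5): Vikram ∈ Marketing.
From (6): Uma ∈ Marketing.
Suppose Wen ∈ Marketing: no assignment then satisfies all the clues, so Wen ∉ Marketing.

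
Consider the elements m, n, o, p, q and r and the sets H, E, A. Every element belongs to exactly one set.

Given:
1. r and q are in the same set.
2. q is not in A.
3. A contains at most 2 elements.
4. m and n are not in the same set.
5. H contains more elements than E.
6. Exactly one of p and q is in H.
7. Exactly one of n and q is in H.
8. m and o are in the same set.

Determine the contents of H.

H = {m, o, q, r}

From (2): q ∉ A.
(1): r matches q: r ∉ A.
Suppose m ∉ H: no assignment then satisfies all the clues, so m ∈ H.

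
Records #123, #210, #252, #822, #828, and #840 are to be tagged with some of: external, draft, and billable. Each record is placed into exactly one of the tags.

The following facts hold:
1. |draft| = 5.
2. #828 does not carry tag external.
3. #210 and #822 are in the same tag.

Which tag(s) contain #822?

#822: draft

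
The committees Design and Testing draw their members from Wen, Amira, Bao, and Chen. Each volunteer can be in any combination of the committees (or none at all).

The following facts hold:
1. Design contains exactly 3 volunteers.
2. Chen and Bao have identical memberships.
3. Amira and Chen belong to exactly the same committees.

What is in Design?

Design = {Amira, Bao, Chen}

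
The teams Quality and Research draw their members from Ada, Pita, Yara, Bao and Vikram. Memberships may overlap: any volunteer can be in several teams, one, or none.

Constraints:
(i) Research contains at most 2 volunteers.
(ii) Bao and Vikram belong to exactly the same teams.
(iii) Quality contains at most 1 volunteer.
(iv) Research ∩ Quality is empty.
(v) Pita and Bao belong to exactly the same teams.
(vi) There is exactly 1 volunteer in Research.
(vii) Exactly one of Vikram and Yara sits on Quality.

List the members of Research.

Research = {Ada}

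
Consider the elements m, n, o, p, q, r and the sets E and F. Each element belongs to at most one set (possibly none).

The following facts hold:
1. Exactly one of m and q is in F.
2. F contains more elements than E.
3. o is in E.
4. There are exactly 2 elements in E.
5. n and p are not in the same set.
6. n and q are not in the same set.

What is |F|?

From (3): o ∈ E.
Suppose r ∈ E: no assignment then satisfies all the clues, so r ∉ E.

3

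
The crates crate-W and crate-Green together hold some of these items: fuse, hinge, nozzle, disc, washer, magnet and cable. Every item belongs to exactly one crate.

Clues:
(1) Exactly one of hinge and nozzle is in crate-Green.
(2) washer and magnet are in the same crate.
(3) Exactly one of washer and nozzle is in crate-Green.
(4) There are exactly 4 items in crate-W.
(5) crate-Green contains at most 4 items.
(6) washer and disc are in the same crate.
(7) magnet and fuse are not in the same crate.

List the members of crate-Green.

crate-Green = {cable, fuse, nozzle}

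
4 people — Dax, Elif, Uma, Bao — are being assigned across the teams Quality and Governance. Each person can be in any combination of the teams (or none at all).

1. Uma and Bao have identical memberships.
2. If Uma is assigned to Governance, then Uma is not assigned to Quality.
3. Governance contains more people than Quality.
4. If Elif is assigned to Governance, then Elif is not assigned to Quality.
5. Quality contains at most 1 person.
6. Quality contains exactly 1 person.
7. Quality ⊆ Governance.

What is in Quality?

Quality = {Dax}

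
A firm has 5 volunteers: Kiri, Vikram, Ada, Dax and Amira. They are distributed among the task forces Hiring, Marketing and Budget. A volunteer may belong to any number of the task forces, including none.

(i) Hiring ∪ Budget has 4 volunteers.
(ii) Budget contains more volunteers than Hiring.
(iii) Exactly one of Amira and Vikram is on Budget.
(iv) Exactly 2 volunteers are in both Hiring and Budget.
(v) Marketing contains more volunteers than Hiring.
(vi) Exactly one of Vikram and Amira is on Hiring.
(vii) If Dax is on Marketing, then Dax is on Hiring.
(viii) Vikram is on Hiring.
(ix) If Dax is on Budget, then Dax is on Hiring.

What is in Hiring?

Hiring = {Dax, Vikram}

From (viii): Vikram ∈ Hiring.
(vi) (exactly one): Amira ∉ Hiring.
Suppose Kiri ∈ Hiring: no assignment then satisfies all the clues, so Kiri ∉ Hiring.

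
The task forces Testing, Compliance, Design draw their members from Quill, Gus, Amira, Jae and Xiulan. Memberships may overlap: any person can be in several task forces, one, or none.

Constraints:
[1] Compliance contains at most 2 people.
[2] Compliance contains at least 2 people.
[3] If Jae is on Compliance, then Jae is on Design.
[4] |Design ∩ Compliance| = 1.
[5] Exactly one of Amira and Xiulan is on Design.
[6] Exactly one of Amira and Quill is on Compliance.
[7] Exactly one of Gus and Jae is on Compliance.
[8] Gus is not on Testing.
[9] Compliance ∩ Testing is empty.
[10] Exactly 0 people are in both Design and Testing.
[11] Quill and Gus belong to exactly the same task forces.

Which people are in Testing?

From (8): Gus ∉ Testing.
(11): Quill matches Gus: Quill ∉ Testing.
Suppose Amira ∈ Testing: no assignment then satisfies all the clues, so Amira ∉ Testing.

Testing = {}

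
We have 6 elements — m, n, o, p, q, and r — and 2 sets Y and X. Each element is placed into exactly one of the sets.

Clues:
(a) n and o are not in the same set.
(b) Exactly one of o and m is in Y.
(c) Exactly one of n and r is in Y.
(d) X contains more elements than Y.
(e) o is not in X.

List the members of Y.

Y = {o, r}

From (e): o ∉ X.
Only one set left: o ∈ Y.
(a): n ∉ Y.
(b) (exactly one): m ∉ Y.
(c) (exactly one): r ∈ Y.
Only one set left: m ∈ X.
Only one set left: n ∈ X.
Suppose p ∈ Y: no assignment then satisfies all the clues, so p ∉ Y.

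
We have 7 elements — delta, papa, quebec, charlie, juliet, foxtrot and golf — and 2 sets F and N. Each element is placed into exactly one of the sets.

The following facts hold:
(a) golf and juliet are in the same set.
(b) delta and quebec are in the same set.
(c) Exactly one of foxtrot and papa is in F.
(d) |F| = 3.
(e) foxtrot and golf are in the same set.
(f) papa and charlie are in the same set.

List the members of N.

N = {charlie, delta, papa, quebec}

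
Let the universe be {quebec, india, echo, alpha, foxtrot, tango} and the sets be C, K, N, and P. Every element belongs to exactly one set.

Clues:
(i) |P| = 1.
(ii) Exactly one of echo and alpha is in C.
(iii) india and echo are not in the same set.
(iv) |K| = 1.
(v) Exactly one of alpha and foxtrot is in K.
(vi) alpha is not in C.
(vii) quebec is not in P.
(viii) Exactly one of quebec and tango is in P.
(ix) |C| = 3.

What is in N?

N = {india}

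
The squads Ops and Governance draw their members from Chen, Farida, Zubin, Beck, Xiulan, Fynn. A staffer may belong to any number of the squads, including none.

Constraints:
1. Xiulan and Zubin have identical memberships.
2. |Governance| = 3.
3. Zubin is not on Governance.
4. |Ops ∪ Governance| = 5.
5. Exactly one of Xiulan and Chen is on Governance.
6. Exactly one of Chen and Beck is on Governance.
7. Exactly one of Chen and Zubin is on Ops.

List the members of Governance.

Governance = {Chen, Farida, Fynn}

From (3): Zubin ∉ Governance.
(1): Xiulan matches Zubin: Xiulan ∉ Governance.
(5) (exactly one): Chen ∈ Governance.
(6) (exactly one): Beck ∉ Governance.
(2): only 3 candidates remain for Governance, so all are in.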